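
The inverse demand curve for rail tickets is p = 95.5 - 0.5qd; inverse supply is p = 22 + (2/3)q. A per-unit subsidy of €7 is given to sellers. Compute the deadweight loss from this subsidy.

Pre-subsidy: 95.5 - 0.5q = 22 + (2/3)q gives q* = 63 and p* = 64.
With the subsidy, sellers receive ps = pb + 7 for each unit, where pb is the price buyers pay.
On the curves, pb = 95.5 - 0.5q and ps = 22 + (2/3)q; the wedge ps − pb = 7 gives 22 + (2/3)q − (95.5 - 0.5q) = 7, so q' = 69.
Then pb = 95.5 − 0.5·69 = 61 and ps = 22 + (2/3)·69 = 68.
The subsidy expands output by 69 − 63 = 6 past the efficient level; on those units the gap between marginal cost and willingness to pay runs from 0 up to 7.
DWL = ½ × 7 × 6 = 21.

Deadweight loss = €21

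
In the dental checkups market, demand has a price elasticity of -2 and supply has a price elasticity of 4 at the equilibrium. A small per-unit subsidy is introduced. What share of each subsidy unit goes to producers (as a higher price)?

Producer share = 1/3

For a small subsidy around the equilibrium, the benefit split depends on the relative slopes, which at a point are proportional to the elasticities.
Buyer share = εs/(εs + |εd|) = 4/(4 + 2) = 2/3; seller share = |εd|/(εs + |εd|) = 1/3.
So producers capture 1/3 of the subsidy.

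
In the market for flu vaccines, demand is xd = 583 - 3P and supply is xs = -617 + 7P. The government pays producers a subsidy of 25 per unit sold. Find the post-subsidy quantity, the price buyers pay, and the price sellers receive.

Pre-subsidy: 583 - 3P = -617 + 7P gives P* = 120, x* = 223.
With the subsidy, sellers receive Ps = Pb + 25 for each unit, where Pb is the price buyers pay.
Supply in terms of Pb becomes xs = -617 + 7(Pb + 25) = -442 + 7Pb. Setting this equal to demand: 583 - 3Pb = -442 + 7Pb, so Pb = 102.5.
Sellers receive Ps = 102.5 + 25 = 127.5; x' = 583 − 3·102.5 = 275.5.

x' = 275.5; buyers pay 102.5; sellers receive 127.5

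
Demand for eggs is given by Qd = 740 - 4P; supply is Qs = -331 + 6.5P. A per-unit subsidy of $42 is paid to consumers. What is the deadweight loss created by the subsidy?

Deadweight loss = $2184

Pre-subsidy: 740 - 4P = -331 + 6.5P gives P* = 102, Q* = 332.
With the rebate, buyers effectively pay Pb = Ps − 42, where Ps is the price sellers receive.
Demand in terms of Ps becomes Qd = 740 − 4(Ps − 42) = 908 - 4Ps. Setting this equal to supply: 908 - 4Ps = -331 + 6.5Ps, so Ps = 118.
Buyers pay Pb = 118 − 42 = 76; Q' = -331 + 6.5·118 = 436.
The subsidy expands output by 436 − 332 = 104 past the efficient level; on those units the gap between marginal cost and willingness to pay runs from 0 up to 42.
DWL = ½ × 42 × 104 = 2184.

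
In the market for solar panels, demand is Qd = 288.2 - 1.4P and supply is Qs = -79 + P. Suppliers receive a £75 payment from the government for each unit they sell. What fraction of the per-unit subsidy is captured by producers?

Pre-subsidy: 288.2 - 1.4P = -79 + P gives P* = 153, Q* = 74.
With the subsidy, sellers receive Ps = Pb + 75 for each unit, where Pb is the price buyers pay.
Supply in terms of Pb becomes Qs = -79 + 1(Pb + 75) = -4 + Pb. Setting this equal to demand: 288.2 - 1.4Pb = -4 + Pb, so Pb = 121.75.
Sellers receive Ps = 121.75 + 75 = 196.75; Q' = 288.2 − 1.4·121.75 = 117.75.
Buyers' price falls by P* − Pb = 153 − 121.75 = 31.25; sellers' price rises by Ps − P* = 196.75 − 153 = 43.75.
So producers capture 43.75/75 = 7/12 of each unit of subsidy.

Producer share = 7/12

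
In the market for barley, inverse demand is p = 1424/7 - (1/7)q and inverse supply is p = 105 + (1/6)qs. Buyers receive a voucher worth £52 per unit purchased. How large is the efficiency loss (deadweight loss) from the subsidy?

Pre-subsidy: 1424/7 - (1/7)q = 105 + (1/6)q gives q* = 318 and p* = 158.
With the rebate, buyers effectively pay pb = ps − 52, where ps is the price sellers receive.
On the curves, pb = 1424/7 - (1/7)q and ps = 105 + (1/6)q; the wedge ps − pb = 52 gives 105 + (1/6)q − (1424/7 - (1/7)q) = 52, so q' = 486.
Then pb = 1424/7 − (1/7)·486 = 134 and ps = 105 + (1/6)·486 = 186.
The subsidy expands output by 486 − 318 = 168 past the efficient level; on those units the gap between marginal cost and willingness to pay runs from 0 up to 52.
DWL = ½ × 52 × 168 = 4368.

Deadweight loss = £4368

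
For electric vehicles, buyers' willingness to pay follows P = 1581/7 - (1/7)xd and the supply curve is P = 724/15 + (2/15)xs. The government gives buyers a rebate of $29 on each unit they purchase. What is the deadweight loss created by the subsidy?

Deadweight loss = $1522.5

Pre-subsidy: 1581/7 - (1/7)x = 724/15 + (2/15)x gives x* = 643 and P* = 134.
With the rebate, buyers effectively pay Pb = Ps − 29, where Ps is the price sellers receive.
On the curves, Pb = 1581/7 - (1/7)x and Ps = 724/15 + (2/15)x; the wedge Ps − Pb = 29 gives 724/15 + (2/15)x − (1581/7 - (1/7)x) = 29, so x' = 748.
Then Pb = 1581/7 − (1/7)·748 = 119 and Ps = 724/15 + (2/15)·748 = 148.
The subsidy expands output by 748 − 643 = 105 past the efficient level; on those units the gap between marginal cost and willingness to pay runs from 0 up to 29.
DWL = ½ × 29 × 105 = 1522.5.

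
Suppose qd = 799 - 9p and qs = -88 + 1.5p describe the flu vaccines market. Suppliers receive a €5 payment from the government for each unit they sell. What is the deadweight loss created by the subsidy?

Deadweight loss = 225/14

Pre-subsidy: 799 - 9p = -88 + 1.5p gives p* = 1774/21, q* = 271/7.
With the subsidy, sellers receive ps = pb + 5 for each unit, where pb is the price buyers pay.
Supply in terms of pb becomes qs = -88 + 1.5(pb + 5) = -80.5 + 1.5pb. Setting this equal to demand: 799 - 9pb = -80.5 + 1.5pb, so pb = 1759/21.
Sellers receive ps = 1759/21 + 5 = 1864/21; q' = 799 − 9·(1759/21) = 316/7.
The subsidy expands output by 316/7 − 271/7 = 45/7 past the efficient level; on those units the gap between marginal cost and willingness to pay runs from 0 up to 5.
DWL = ½ × 5 × 45/7 = 225/14.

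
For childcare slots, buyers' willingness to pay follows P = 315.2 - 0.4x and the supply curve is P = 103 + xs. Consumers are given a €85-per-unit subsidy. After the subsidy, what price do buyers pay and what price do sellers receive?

Pre-subsidy: 315.2 - 0.4x = 103 + x gives x* = 1061/7 and P* = 1782/7.
With the rebate, buyers effectively pay Pb = Ps − 85, where Ps is the price sellers receive.
On the curves, Pb = 315.2 - 0.4x and Ps = 103 + x; the wedge Ps − Pb = 85 gives 103 + x − (315.2 - 0.4x) = 85, so x' = 1486/7.
Then Pb = 315.2 − 0.4·(1486/7) = 1612/7 and Ps = 103 + 1·(1486/7) = 2207/7.

Buyers pay 1612/7; sellers receive 2207/7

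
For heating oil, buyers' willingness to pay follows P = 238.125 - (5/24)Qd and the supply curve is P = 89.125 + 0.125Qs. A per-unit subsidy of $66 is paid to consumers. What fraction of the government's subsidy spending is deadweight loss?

DWL / government spending = 33/215

Pre-subsidy: 238.125 - (5/24)Q = 89.125 + 0.125Q gives Q* = 447 and P* = 145.
With the rebate, buyers effectively pay Pb = Ps − 66, where Ps is the price sellers receive.
On the curves, Pb = 238.125 - (5/24)Q and Ps = 89.125 + 0.125Q; the wedge Ps − Pb = 66 gives 89.125 + 0.125Q − (238.125 - (5/24)Q) = 66, so Q' = 645.
Then Pb = 238.125 − (5/24)·645 = 103.75 and Ps = 89.125 + 0.125·645 = 169.75.
ΔCS = ½(447 + 645)(145 − 103.75) = 22522.5; ΔPS = ½(447 + 645)(169.75 − 145) = 13513.5.
Government spending = 66 × 645 = 42570.
DWL = ½ × 66 × (645 − 447) = 6534; fraction = 6534 / 42570 = 33/215.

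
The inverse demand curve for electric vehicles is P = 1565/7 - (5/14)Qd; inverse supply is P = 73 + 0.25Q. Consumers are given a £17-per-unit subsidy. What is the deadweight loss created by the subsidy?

Deadweight loss = £238

Pre-subsidy: 1565/7 - (5/14)Q = 73 + 0.25Q gives Q* = 248 and P* = 135.
With the rebate, buyers effectively pay Pb = Ps − 17, where Ps is the price sellers receive.
On the curves, Pb = 1565/7 - (5/14)Q and Ps = 73 + 0.25Q; the wedge Ps − Pb = 17 gives 73 + 0.25Q − (1565/7 - (5/14)Q) = 17, so Q' = 276.
Then Pb = 1565/7 − (5/14)·276 = 125 and Ps = 73 + 0.25·276 = 142.
The subsidy expands output by 276 − 248 = 28 past the efficient level; on those units the gap between marginal cost and willingness to pay runs from 0 up to 17.
DWL = ½ × 17 × 28 = 238.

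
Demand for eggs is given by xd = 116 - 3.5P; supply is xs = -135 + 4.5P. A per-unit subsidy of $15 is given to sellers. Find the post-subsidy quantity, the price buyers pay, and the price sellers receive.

x' = 35.71875; buyers pay $22.9375; sellers receive $37.9375

Pre-subsidy: 116 - 3.5P = -135 + 4.5P gives P* = 31.375, x* = 6.1875.
With the subsidy, sellers receive Ps = Pb + 15 for each unit, where Pb is the price buyers pay.
Supply in terms of Pb becomes xs = -135 + 4.5(Pb + 15) = -67.5 + 4.5Pb. Setting this equal to demand: 116 - 3.5Pb = -67.5 + 4.5Pb, so Pb = 22.9375.
Sellers receive Ps = 22.9375 + 15 = 37.9375; x' = 116 − 3.5·22.9375 = 35.71875.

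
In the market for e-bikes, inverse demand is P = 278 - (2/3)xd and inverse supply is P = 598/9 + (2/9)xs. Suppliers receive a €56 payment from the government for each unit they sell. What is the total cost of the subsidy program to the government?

Pre-subsidy: 278 - (2/3)x = 598/9 + (2/9)x gives x* = 238 and P* = 358/3.
With the subsidy, sellers receive Ps = Pb + 56 for each unit, where Pb is the price buyers pay.
On the curves, Pb = 278 - (2/3)x and Ps = 598/9 + (2/9)x; the wedge Ps − Pb = 56 gives 598/9 + (2/9)x − (278 - (2/3)x) = 56, so x' = 301.
Then Pb = 278 − (2/3)·301 = 232/3 and Ps = 598/9 + (2/9)·301 = 400/3.
Government outlay = subsidy × quantity = 56 × 301 = 16856.

Government cost = €16856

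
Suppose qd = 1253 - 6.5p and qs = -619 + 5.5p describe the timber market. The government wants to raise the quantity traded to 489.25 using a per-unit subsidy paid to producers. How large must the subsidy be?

Required subsidy s = 84 per unit

At q = 489.25, invert demand for the buyer price: pb = (1253 − 489.25)/6.5 = 117.5; invert supply for the seller price: ps = (489.25 − (-619))/5.5 = 201.5.
The subsidy must fill the gap: s = ps − pb = 201.5 − 117.5 = 84.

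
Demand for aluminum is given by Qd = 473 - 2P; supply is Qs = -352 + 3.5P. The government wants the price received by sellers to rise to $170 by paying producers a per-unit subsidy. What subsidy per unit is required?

Required subsidy s = $55 per unit

At a seller price of 170, quantity supplied is -352 + 3.5·170 = 243.
Buyers absorb 243 only when they pay Pb with 473 − 2·Pb = 243, i.e. Pb = 115.
s = Ps − Pb = 170 − 115 = 55.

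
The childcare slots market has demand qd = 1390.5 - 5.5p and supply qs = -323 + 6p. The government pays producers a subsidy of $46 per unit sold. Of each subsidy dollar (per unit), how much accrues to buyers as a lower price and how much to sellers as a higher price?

Pre-subsidy: 1390.5 - 5.5p = -323 + 6p gives p* = 149, q* = 571.
With the subsidy, sellers receive ps = pb + 46 for each unit, where pb is the price buyers pay.
Supply in terms of pb becomes qs = -323 + 6(pb + 46) = -47 + 6pb. Setting this equal to demand: 1390.5 - 5.5pb = -47 + 6pb, so pb = 125.
Sellers receive ps = 125 + 46 = 171; q' = 1390.5 − 5.5·125 = 703.
Buyers' price falls by p* − pb = 149 − 125 = 24; sellers' price rises by ps − p* = 171 − 149 = 22.

Buyers gain $24 per unit; sellers gain $22 per unit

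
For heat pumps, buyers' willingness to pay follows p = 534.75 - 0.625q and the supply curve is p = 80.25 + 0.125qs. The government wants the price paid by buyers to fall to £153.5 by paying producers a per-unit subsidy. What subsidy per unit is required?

At a buyer price of 153.5, quantity demanded is 855.6 − 1.6·153.5 = 610.
Sellers supply 610 only when they receive ps = 80.25 + 0.125·610 = 156.5.
s = ps − pb = 156.5 − 153.5 = 3.

Required subsidy s = £3 per unit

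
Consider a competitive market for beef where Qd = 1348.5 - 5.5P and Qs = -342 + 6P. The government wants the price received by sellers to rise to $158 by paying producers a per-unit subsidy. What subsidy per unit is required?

At a seller price of 158, quantity supplied is -342 + 6·158 = 606.
Buyers absorb 606 only when they pay Pb with 1348.5 − 5.5·Pb = 606, i.e. Pb = 135.
s = Ps − Pb = 158 − 135 = 23.

Required subsidy s = $23 per unit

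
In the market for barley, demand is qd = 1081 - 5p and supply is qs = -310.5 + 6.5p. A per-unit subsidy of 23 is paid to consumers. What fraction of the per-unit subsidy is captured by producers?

Producer share = 10/23

Pre-subsidy: 1081 - 5p = -310.5 + 6.5p gives p* = 121, q* = 476.
With the rebate, buyers effectively pay pb = ps − 23, where ps is the price sellers receive.
Demand in terms of ps becomes qd = 1081 − 5(ps − 23) = 1196 - 5ps. Setting this equal to supply: 1196 - 5ps = -310.5 + 6.5ps, so ps = 131.
Buyers pay pb = 131 − 23 = 108; q' = -310.5 + 6.5·131 = 541.
Buyers' price falls by p* − pb = 121 − 108 = 13; sellers' price rises by ps − p* = 131 − 121 = 10.
So producers capture 10/23 = 10/23 of each unit of subsidy.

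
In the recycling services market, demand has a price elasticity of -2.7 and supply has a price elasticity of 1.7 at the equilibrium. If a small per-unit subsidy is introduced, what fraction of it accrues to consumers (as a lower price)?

Consumer share = 17/44

For a small subsidy around the equilibrium, the benefit split depends on the relative slopes, which at a point are proportional to the elasticities.
Buyer share = εs/(εs + |εd|) = 1.7/(1.7 + 2.7) = 17/44; seller share = |εd|/(εs + |εd|) = 27/44.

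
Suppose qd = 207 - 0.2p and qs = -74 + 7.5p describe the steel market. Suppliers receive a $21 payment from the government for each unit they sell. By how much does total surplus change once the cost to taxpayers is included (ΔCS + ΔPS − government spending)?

Pre-subsidy: 207 - 0.2p = -74 + 7.5p gives p* = 2810/77, q* = 15377/77.
With the subsidy, sellers receive ps = pb + 21 for each unit, where pb is the price buyers pay.
Supply in terms of pb becomes qs = -74 + 7.5(pb + 21) = 83.5 + 7.5pb. Setting this equal to demand: 207 - 0.2pb = 83.5 + 7.5pb, so pb = 1235/77.
Sellers receive ps = 1235/77 + 21 = 2852/77; q' = 207 − 0.2·(1235/77) = 15692/77.
ΔCS = ½(15377/77 + 15692/77)(2810/77 − 1235/77) = 6990525/1694; ΔPS = ½(15377/77 + 15692/77)(2852/77 − 2810/77) = 93207/847.
Government spending = 21 × 15692/77 = 47076/11.
Net change = 6990525/1694 + 93207/847 − 47076/11 = -945/22. The loss equals the DWL triangle ½·21·45/11.

Net change in total surplus = -945/22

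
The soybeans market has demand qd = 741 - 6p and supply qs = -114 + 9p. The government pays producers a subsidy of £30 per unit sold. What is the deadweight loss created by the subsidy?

Pre-subsidy: 741 - 6p = -114 + 9p gives p* = 57, q* = 399.
With the subsidy, sellers receive ps = pb + 30 for each unit, where pb is the price buyers pay.
Supply in terms of pb becomes qs = -114 + 9(pb + 30) = 156 + 9pb. Setting this equal to demand: 741 - 6pb = 156 + 9pb, so pb = 39.
Sellers receive ps = 39 + 30 = 69; q' = 741 − 6·39 = 507.
The subsidy expands output by 507 − 399 = 108 past the efficient level; on those units the gap between marginal cost and willingness to pay runs from 0 up to 30.
DWL = ½ × 30 × 108 = 1620.

Deadweight loss = £1620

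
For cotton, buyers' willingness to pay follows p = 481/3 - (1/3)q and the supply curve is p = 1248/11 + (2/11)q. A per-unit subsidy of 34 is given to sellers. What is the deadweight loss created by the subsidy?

Pre-subsidy: 481/3 - (1/3)q = 1248/11 + (2/11)q gives q* = 91 and p* = 130.
With the subsidy, sellers receive ps = pb + 34 for each unit, where pb is the price buyers pay.
On the curves, pb = 481/3 - (1/3)q and ps = 1248/11 + (2/11)q; the wedge ps − pb = 34 gives 1248/11 + (2/11)q − (481/3 - (1/3)q) = 34, so q' = 157.
Then pb = 481/3 − (1/3)·157 = 108 and ps = 1248/11 + (2/11)·157 = 142.
The subsidy expands output by 157 − 91 = 66 past the efficient level; on those units the gap between marginal cost and willingness to pay runs from 0 up to 34.
DWL = ½ × 34 × 66 = 1122.

Deadweight loss = 1122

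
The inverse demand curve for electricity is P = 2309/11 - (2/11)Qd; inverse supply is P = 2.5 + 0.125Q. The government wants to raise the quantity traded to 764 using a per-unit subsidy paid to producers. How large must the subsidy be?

At Q = 764, from the demand curve buyers pay Pb = 2309/11 − (2/11)·764 = 71; from the supply curve sellers need Ps = 2.5 + 0.125·764 = 98.
The subsidy must fill the gap: s = Ps − Pb = 98 − 71 = 27.

Required subsidy s = 27 per unit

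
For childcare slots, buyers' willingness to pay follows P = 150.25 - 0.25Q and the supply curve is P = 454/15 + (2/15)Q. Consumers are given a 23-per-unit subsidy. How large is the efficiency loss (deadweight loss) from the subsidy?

Pre-subsidy: 150.25 - 0.25Q = 454/15 + (2/15)Q gives Q* = 313 and P* = 72.
With the rebate, buyers effectively pay Pb = Ps − 23, where Ps is the price sellers receive.
On the curves, Pb = 150.25 - 0.25Q and Ps = 454/15 + (2/15)Q; the wedge Ps − Pb = 23 gives 454/15 + (2/15)Q − (150.25 - 0.25Q) = 23, so Q' = 373.
Then Pb = 150.25 − 0.25·373 = 57 and Ps = 454/15 + (2/15)·373 = 80.
The subsidy expands output by 373 − 313 = 60 past the efficient level; on those units the gap between marginal cost and willingness to pay runs from 0 up to 23.
DWL = ½ × 23 × 60 = 690.

Deadweight loss = 690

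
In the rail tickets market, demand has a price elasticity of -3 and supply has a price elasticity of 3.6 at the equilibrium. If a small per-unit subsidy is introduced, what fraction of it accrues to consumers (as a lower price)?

For a small subsidy around the equilibrium, the benefit split depends on the relative slopes, which at a point are proportional to the elasticities.
Buyer share = εs/(εs + |εd|) = 3.6/(3.6 + 3) = 6/11; seller share = |εd|/(εs + |εd|) = 5/11.

Consumer share = 6/11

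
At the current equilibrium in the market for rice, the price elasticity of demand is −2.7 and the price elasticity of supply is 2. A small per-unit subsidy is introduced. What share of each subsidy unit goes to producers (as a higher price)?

For a small subsidy around the equilibrium, the benefit split depends on the relative slopes, which at a point are proportional to the elasticities.
Buyer share = εs/(εs + |εd|) = 2/(2 + 2.7) = 20/47; seller share = |εd|/(εs + |εd|) = 27/47.
So producers capture 27/47 of the subsidy.

Producer share = 27/47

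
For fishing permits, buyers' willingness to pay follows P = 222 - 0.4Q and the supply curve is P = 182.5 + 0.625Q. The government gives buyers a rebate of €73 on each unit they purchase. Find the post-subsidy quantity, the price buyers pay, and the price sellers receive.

Pre-subsidy: 222 - 0.4Q = 182.5 + 0.625Q gives Q* = 1580/41 and P* = 8470/41.
With the rebate, buyers effectively pay Pb = Ps − 73, where Ps is the price sellers receive.
On the curves, Pb = 222 - 0.4Q and Ps = 182.5 + 0.625Q; the wedge Ps − Pb = 73 gives 182.5 + 0.625Q − (222 - 0.4Q) = 73, so Q' = 4500/41.
Then Pb = 222 − 0.4·(4500/41) = 7302/41 and Ps = 182.5 + 0.625·(4500/41) = 10295/41.

Q' = 4500/41; buyers pay 7302/41; sellers receive 10295/41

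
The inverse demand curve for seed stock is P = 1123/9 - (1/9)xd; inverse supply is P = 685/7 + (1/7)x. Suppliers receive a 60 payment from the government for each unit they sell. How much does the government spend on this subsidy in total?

Government cost = 20535

Pre-subsidy: 1123/9 - (1/9)x = 685/7 + (1/7)x gives x* = 106 and P* = 113.
With the subsidy, sellers receive Ps = Pb + 60 for each unit, where Pb is the price buyers pay.
On the curves, Pb = 1123/9 - (1/9)x and Ps = 685/7 + (1/7)x; the wedge Ps − Pb = 60 gives 685/7 + (1/7)x − (1123/9 - (1/9)x) = 60, so x' = 342.25.
Then Pb = 1123/9 − (1/9)·342.25 = 86.75 and Ps = 685/7 + (1/7)·342.25 = 146.75.
Government outlay = subsidy × quantity = 60 × 342.25 = 20535.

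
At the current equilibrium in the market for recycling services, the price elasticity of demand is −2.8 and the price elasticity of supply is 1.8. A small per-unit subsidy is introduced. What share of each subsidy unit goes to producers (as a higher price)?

For a small subsidy around the equilibrium, the benefit split depends on the relative slopes, which at a point are proportional to the elasticities.
Buyer share = εs/(εs + |εd|) = 1.8/(1.8 + 2.8) = 9/23; seller share = |εd|/(εs + |εd|) = 14/23.
So producers capture 14/23 of the subsidy.

Producer share = 14/23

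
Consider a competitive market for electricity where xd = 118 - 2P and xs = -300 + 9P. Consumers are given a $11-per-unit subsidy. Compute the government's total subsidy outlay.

Government cost = $660

Pre-subsidy: 118 - 2P = -300 + 9P gives P* = 38, x* = 42.
With the rebate, buyers effectively pay Pb = Ps − 11, where Ps is the price sellers receive.
Demand in terms of Ps becomes xd = 118 − 2(Ps − 11) = 140 - 2Ps. Setting this equal to supply: 140 - 2Ps = -300 + 9Ps, so Ps = 40.
Buyers pay Pb = 40 − 11 = 29; x' = -300 + 9·40 = 60.
Government outlay = subsidy × quantity = 11 × 60 = 660.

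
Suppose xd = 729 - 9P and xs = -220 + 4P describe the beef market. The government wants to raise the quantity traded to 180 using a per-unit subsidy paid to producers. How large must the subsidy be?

At x = 180, invert demand for the buyer price: Pb = (729 − 180)/9 = 61; invert supply for the seller price: Ps = (180 − (-220))/4 = 100.
The subsidy must fill the gap: s = Ps − Pb = 100 − 61 = 39.

Required subsidy s = 39 per unit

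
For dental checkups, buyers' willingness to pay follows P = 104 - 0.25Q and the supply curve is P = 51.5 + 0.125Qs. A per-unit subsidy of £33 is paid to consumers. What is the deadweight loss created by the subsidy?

Pre-subsidy: 104 - 0.25Q = 51.5 + 0.125Q gives Q* = 140 and P* = 69.
With the rebate, buyers effectively pay Pb = Ps − 33, where Ps is the price sellers receive.
On the curves, Pb = 104 - 0.25Q and Ps = 51.5 + 0.125Q; the wedge Ps − Pb = 33 gives 51.5 + 0.125Q − (104 - 0.25Q) = 33, so Q' = 228.
Then Pb = 104 − 0.25·228 = 47 and Ps = 51.5 + 0.125·228 = 80.
The subsidy expands output by 228 − 140 = 88 past the efficient level; on those units the gap between marginal cost and willingness to pay runs from 0 up to 33.
DWL = ½ × 33 × 88 = 1452.

Deadweight loss = £1452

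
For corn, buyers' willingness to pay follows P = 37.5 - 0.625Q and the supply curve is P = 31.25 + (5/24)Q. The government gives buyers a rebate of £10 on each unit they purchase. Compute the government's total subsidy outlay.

Government cost = £195

Pre-subsidy: 37.5 - 0.625Q = 31.25 + (5/24)Q gives Q* = 7.5 and P* = 32.8125.
With the rebate, buyers effectively pay Pb = Ps − 10, where Ps is the price sellers receive.
On the curves, Pb = 37.5 - 0.625Q and Ps = 31.25 + (5/24)Q; the wedge Ps − Pb = 10 gives 31.25 + (5/24)Q − (37.5 - 0.625Q) = 10, so Q' = 19.5.
Then Pb = 37.5 − 0.625·19.5 = 25.3125 and Ps = 31.25 + (5/24)·19.5 = 35.3125.
Government outlay = subsidy × quantity = 10 × 19.5 = 195.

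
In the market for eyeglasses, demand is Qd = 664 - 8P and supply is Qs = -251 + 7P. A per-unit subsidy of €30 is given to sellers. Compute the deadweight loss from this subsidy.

Pre-subsidy: 664 - 8P = -251 + 7P gives P* = 61, Q* = 176.
With the subsidy, sellers receive Ps = Pb + 30 for each unit, where Pb is the price buyers pay.
Supply in terms of Pb becomes Qs = -251 + 7(Pb + 30) = -41 + 7Pb. Setting this equal to demand: 664 - 8Pb = -41 + 7Pb, so Pb = 47.
Sellers receive Ps = 47 + 30 = 77; Q' = 664 − 8·47 = 288.
The subsidy expands output by 288 − 176 = 112 past the efficient level; on those units the gap between marginal cost and willingness to pay runs from 0 up to 30.
DWL = ½ × 30 × 112 = 1680.

Deadweight loss = €1680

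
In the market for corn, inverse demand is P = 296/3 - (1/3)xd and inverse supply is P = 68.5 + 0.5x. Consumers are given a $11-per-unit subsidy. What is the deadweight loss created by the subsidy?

Deadweight loss = $72.6

Pre-subsidy: 296/3 - (1/3)x = 68.5 + 0.5x gives x* = 36.2 and P* = 86.6.
With the rebate, buyers effectively pay Pb = Ps − 11, where Ps is the price sellers receive.
On the curves, Pb = 296/3 - (1/3)x and Ps = 68.5 + 0.5x; the wedge Ps − Pb = 11 gives 68.5 + 0.5x − (296/3 - (1/3)x) = 11, so x' = 49.4.
Then Pb = 296/3 − (1/3)·49.4 = 82.2 and Ps = 68.5 + 0.5·49.4 = 93.2.
The subsidy expands output by 49.4 − 36.2 = 13.2 past the efficient level; on those units the gap between marginal cost and willingness to pay runs from 0 up to 11.
DWL = ½ × 11 × 13.2 = 72.6.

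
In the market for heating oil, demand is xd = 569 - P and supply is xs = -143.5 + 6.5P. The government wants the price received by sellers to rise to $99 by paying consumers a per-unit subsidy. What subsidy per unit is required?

At a seller price of 99, quantity supplied is -143.5 + 6.5·99 = 500.
Buyers absorb 500 only when they pay Pb with 569 − 1·Pb = 500, i.e. Pb = 69.
s = Ps − Pb = 99 − 69 = 30.

Required subsidy s = $30 per unit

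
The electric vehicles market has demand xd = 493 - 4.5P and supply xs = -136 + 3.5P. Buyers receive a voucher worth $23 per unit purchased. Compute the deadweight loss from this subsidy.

Pre-subsidy: 493 - 4.5P = -136 + 3.5P gives P* = 78.625, x* = 139.1875.
With the rebate, buyers effectively pay Pb = Ps − 23, where Ps is the price sellers receive.
Demand in terms of Ps becomes xd = 493 − 4.5(Ps − 23) = 596.5 - 4.5Ps. Setting this equal to supply: 596.5 - 4.5Ps = -136 + 3.5Ps, so Ps = 91.5625.
Buyers pay Pb = 91.5625 − 23 = 68.5625; x' = -136 + 3.5·91.5625 = 184.46875.
The subsidy expands output by 184.46875 − 139.1875 = 45.28125 past the efficient level; on those units the gap between marginal cost and willingness to pay runs from 0 up to 23.
DWL = ½ × 23 × 45.28125 = 520.734375.

Deadweight loss = $520.734375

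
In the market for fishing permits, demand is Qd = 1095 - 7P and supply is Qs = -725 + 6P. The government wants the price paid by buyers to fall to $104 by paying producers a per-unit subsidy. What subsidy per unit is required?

Required subsidy s = $78 per unit

At a buyer price of 104, quantity demanded is 1095 − 7·104 = 367.
Sellers supply 367 only when they receive Ps with -725 + 6·Ps = 367, i.e. Ps = 182.
s = Ps − Pb = 182 − 104 = 78.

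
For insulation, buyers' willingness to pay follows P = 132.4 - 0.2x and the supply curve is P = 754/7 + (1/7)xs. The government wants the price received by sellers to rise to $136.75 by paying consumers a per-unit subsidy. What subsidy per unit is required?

Required subsidy s = $45 per unit

At a seller price of 136.75, quantity supplied is -754 + 7·136.75 = 203.25.
Buyers absorb 203.25 only when they pay Pb = 132.4 − 0.2·203.25 = 91.75.
s = Ps − Pb = 136.75 − 91.75 = 45.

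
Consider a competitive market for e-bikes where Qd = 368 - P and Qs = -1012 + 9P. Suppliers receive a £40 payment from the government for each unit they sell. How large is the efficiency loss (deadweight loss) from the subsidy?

Deadweight loss = £720

Pre-subsidy: 368 - P = -1012 + 9P gives P* = 138, Q* = 230.
With the subsidy, sellers receive Ps = Pb + 40 for each unit, where Pb is the price buyers pay.
Supply in terms of Pb becomes Qs = -1012 + 9(Pb + 40) = -652 + 9Pb. Setting this equal to demand: 368 - Pb = -652 + 9Pb, so Pb = 102.
Sellers receive Ps = 102 + 40 = 142; Q' = 368 − 1·102 = 266.
The subsidy expands output by 266 − 230 = 36 past the efficient level; on those units the gap between marginal cost and willingness to pay runs from 0 up to 40.
DWL = ½ × 40 × 36 = 720.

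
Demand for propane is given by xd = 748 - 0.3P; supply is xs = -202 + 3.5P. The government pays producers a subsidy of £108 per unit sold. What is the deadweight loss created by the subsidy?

Deadweight loss = 30618/19

Pre-subsidy: 748 - 0.3P = -202 + 3.5P gives P* = 250, x* = 673.
With the subsidy, sellers receive Ps = Pb + 108 for each unit, where Pb is the price buyers pay.
Supply in terms of Pb becomes xs = -202 + 3.5(Pb + 108) = 176 + 3.5Pb. Setting this equal to demand: 748 - 0.3Pb = 176 + 3.5Pb, so Pb = 2860/19.
Sellers receive Ps = 2860/19 + 108 = 4912/19; x' = 748 − 0.3·(2860/19) = 13354/19.
The subsidy expands output by 13354/19 − 673 = 567/19 past the efficient level; on those units the gap between marginal cost and willingness to pay runs from 0 up to 108.
DWL = ½ × 108 × 567/19 = 30618/19.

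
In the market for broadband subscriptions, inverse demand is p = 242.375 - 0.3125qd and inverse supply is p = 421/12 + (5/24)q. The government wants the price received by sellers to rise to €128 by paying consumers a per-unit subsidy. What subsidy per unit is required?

At a seller price of 128, quantity supplied is -168.4 + 4.8·128 = 446.
Buyers absorb 446 only when they pay pb = 242.375 − 0.3125·446 = 103.
s = ps − pb = 128 − 103 = 25.

Required subsidy s = €25 per unit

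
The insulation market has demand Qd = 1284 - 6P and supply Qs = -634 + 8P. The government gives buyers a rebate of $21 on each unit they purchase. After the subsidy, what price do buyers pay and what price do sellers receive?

Buyers pay $125; sellers receive $146

Pre-subsidy: 1284 - 6P = -634 + 8P gives P* = 137, Q* = 462.
With the rebate, buyers effectively pay Pb = Ps − 21, where Ps is the price sellers receive.
Demand in terms of Ps becomes Qd = 1284 − 6(Ps − 21) = 1410 - 6Ps. Setting this equal to supply: 1410 - 6Ps = -634 + 8Ps, so Ps = 146.
Buyers pay Pb = 146 − 21 = 125; Q' = -634 + 8·146 = 534.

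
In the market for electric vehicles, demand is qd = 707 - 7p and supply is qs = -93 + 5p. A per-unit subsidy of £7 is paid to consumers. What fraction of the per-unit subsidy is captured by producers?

Producer share = 7/12

Pre-subsidy: 707 - 7p = -93 + 5p gives p* = 200/3, q* = 721/3.
With the rebate, buyers effectively pay pb = ps − 7, where ps is the price sellers receive.
Demand in terms of ps becomes qd = 707 − 7(ps − 7) = 756 - 7ps. Setting this equal to supply: 756 - 7ps = -93 + 5ps, so ps = 70.75.
Buyers pay pb = 70.75 − 7 = 63.75; q' = -93 + 5·70.75 = 260.75.
Buyers' price falls by p* − pb = 200/3 − 63.75 = 35/12; sellers' price rises by ps − p* = 70.75 − 200/3 = 49/12.
So producers capture (49/12)/7 = 7/12 of each unit of subsidy.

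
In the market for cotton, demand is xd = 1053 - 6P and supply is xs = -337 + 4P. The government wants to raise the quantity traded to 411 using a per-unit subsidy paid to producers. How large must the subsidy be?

Required subsidy s = 80 per unit

At x = 411, invert demand for the buyer price: Pb = (1053 − 411)/6 = 107; invert supply for the seller price: Ps = (411 − (-337))/4 = 187.
The subsidy must fill the gap: s = Ps − Pb = 187 − 107 = 80.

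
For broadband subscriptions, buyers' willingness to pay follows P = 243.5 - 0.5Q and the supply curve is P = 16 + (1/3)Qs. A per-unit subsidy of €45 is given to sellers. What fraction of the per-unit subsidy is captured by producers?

Producer share = 0.4

Pre-subsidy: 243.5 - 0.5Q = 16 + (1/3)Q gives Q* = 273 and P* = 107.
With the subsidy, sellers receive Ps = Pb + 45 for each unit, where Pb is the price buyers pay.
On the curves, Pb = 243.5 - 0.5Q and Ps = 16 + (1/3)Q; the wedge Ps − Pb = 45 gives 16 + (1/3)Q − (243.5 - 0.5Q) = 45, so Q' = 327.
Then Pb = 243.5 − 0.5·327 = 80 and Ps = 16 + (1/3)·327 = 125.
Buyers' price falls by P* − Pb = 107 − 80 = 27; sellers' price rises by Ps − P* = 125 − 107 = 18.
So producers capture 18/45 = 0.4 of each unit of subsidy.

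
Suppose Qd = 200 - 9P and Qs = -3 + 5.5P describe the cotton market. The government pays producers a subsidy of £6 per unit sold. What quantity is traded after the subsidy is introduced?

Q' = 2740/29

Pre-subsidy: 200 - 9P = -3 + 5.5P gives P* = 14, Q* = 74.
With the subsidy, sellers receive Ps = Pb + 6 for each unit, where Pb is the price buyers pay.
Supply in terms of Pb becomes Qs = -3 + 5.5(Pb + 6) = 30 + 5.5Pb. Setting this equal to demand: 200 - 9Pb = 30 + 5.5Pb, so Pb = 340/29.
Sellers receive Ps = 340/29 + 6 = 514/29; Q' = 200 − 9·(340/29) = 2740/29.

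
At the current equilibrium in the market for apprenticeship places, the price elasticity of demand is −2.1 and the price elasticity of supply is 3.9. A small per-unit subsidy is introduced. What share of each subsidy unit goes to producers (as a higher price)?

Producer share = 0.35

For a small subsidy around the equilibrium, the benefit split depends on the relative slopes, which at a point are proportional to the elasticities.
Buyer share = εs/(εs + |εd|) = 3.9/(3.9 + 2.1) = 0.65; seller share = |εd|/(εs + |εd|) = 0.35.
So producers capture 0.35 of the subsidy.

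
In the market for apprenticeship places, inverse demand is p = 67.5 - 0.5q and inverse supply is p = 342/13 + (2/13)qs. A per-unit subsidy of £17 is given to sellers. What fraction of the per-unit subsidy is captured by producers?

Pre-subsidy: 67.5 - 0.5q = 342/13 + (2/13)q gives q* = 63 and p* = 36.
With the subsidy, sellers receive ps = pb + 17 for each unit, where pb is the price buyers pay.
On the curves, pb = 67.5 - 0.5q and ps = 342/13 + (2/13)q; the wedge ps − pb = 17 gives 342/13 + (2/13)q − (67.5 - 0.5q) = 17, so q' = 89.
Then pb = 67.5 − 0.5·89 = 23 and ps = 342/13 + (2/13)·89 = 40.
Buyers' price falls by p* − pb = 36 − 23 = 13; sellers' price rises by ps − p* = 40 − 36 = 4.
So producers capture 4/17 = 4/17 of each unit of subsidy.

Producer share = 4/17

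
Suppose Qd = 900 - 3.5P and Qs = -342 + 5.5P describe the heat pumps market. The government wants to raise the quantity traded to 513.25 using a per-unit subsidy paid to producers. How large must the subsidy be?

Required subsidy s = 45 per unit

At Q = 513.25, invert demand for the buyer price: Pb = (900 − 513.25)/3.5 = 110.5; invert supply for the seller price: Ps = (513.25 − (-342))/5.5 = 155.5.
The subsidy must fill the gap: s = Ps − Pb = 155.5 − 110.5 = 45.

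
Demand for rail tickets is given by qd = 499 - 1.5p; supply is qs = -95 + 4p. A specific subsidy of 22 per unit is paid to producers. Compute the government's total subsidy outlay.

Government cost = 7942

Pre-subsidy: 499 - 1.5p = -95 + 4p gives p* = 108, q* = 337.
With the subsidy, sellers receive ps = pb + 22 for each unit, where pb is the price buyers pay.
Supply in terms of pb becomes qs = -95 + 4(pb + 22) = -7 + 4pb. Setting this equal to demand: 499 - 1.5pb = -7 + 4pb, so pb = 92.
Sellers receive ps = 92 + 22 = 114; q' = 499 − 1.5·92 = 361.
Government outlay = subsidy × quantity = 22 × 361 = 7942.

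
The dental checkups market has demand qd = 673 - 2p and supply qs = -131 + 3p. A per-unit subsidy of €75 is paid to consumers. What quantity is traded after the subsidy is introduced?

Pre-subsidy: 673 - 2p = -131 + 3p gives p* = 160.8, q* = 351.4.
With the rebate, buyers effectively pay pb = ps − 75, where ps is the price sellers receive.
Demand in terms of ps becomes qd = 673 − 2(ps − 75) = 823 - 2ps. Setting this equal to supply: 823 - 2ps = -131 + 3ps, so ps = 190.8.
Buyers pay pb = 190.8 − 75 = 115.8; q' = -131 + 3·190.8 = 441.4.

q' = 441.4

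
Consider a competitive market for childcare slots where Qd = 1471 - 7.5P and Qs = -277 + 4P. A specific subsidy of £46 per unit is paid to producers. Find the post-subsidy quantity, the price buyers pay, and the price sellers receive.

Pre-subsidy: 1471 - 7.5P = -277 + 4P gives P* = 152, Q* = 331.
With the subsidy, sellers receive Ps = Pb + 46 for each unit, where Pb is the price buyers pay.
Supply in terms of Pb becomes Qs = -277 + 4(Pb + 46) = -93 + 4Pb. Setting this equal to demand: 1471 - 7.5Pb = -93 + 4Pb, so Pb = 136.
Sellers receive Ps = 136 + 46 = 182; Q' = 1471 − 7.5·136 = 451.

Q' = 451; buyers pay £136; sellers receive £182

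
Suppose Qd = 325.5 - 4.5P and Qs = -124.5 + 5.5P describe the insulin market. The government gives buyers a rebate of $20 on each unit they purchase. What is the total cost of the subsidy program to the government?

Pre-subsidy: 325.5 - 4.5P = -124.5 + 5.5P gives P* = 45, Q* = 123.
With the rebate, buyers effectively pay Pb = Ps − 20, where Ps is the price sellers receive.
Demand in terms of Ps becomes Qd = 325.5 − 4.5(Ps − 20) = 415.5 - 4.5Ps. Setting this equal to supply: 415.5 - 4.5Ps = -124.5 + 5.5Ps, so Ps = 54.
Buyers pay Pb = 54 − 20 = 34; Q' = -124.5 + 5.5·54 = 172.5.
Government outlay = subsidy × quantity = 20 × 172.5 = 3450.

Government cost = $3450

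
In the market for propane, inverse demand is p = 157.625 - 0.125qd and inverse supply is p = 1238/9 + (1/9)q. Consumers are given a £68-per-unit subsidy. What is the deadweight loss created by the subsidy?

Deadweight loss = £9792

Pre-subsidy: 157.625 - 0.125q = 1238/9 + (1/9)q gives q* = 85 and p* = 147.
With the rebate, buyers effectively pay pb = ps − 68, where ps is the price sellers receive.
On the curves, pb = 157.625 - 0.125q and ps = 1238/9 + (1/9)q; the wedge ps − pb = 68 gives 1238/9 + (1/9)q − (157.625 - 0.125q) = 68, so q' = 373.
Then pb = 157.625 − 0.125·373 = 111 and ps = 1238/9 + (1/9)·373 = 179.
The subsidy expands output by 373 − 85 = 288 past the efficient level; on those units the gap between marginal cost and willingness to pay runs from 0 up to 68.
DWL = ½ × 68 × 288 = 9792.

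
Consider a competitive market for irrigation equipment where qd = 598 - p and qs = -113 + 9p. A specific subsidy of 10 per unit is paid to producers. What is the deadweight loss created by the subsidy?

Deadweight loss = 45

Pre-subsidy: 598 - p = -113 + 9p gives p* = 71.1, q* = 526.9.
With the subsidy, sellers receive ps = pb + 10 for each unit, where pb is the price buyers pay.
Supply in terms of pb becomes qs = -113 + 9(pb + 10) = -23 + 9pb. Setting this equal to demand: 598 - pb = -23 + 9pb, so pb = 62.1.
Sellers receive ps = 62.1 + 10 = 72.1; q' = 598 − 1·62.1 = 535.9.
The subsidy expands output by 535.9 − 526.9 = 9 past the efficient level; on those units the gap between marginal cost and willingness to pay runs from 0 up to 10.
DWL = ½ × 10 × 9 = 45.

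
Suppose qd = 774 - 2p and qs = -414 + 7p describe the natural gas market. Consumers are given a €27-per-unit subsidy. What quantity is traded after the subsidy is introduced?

q' = 552

Pre-subsidy: 774 - 2p = -414 + 7p gives p* = 132, q* = 510.
With the rebate, buyers effectively pay pb = ps − 27, where ps is the price sellers receive.
Demand in terms of ps becomes qd = 774 − 2(ps − 27) = 828 - 2ps. Setting this equal to supply: 828 - 2ps = -414 + 7ps, so ps = 138.
Buyers pay pb = 138 − 27 = 111; q' = -414 + 7·138 = 552.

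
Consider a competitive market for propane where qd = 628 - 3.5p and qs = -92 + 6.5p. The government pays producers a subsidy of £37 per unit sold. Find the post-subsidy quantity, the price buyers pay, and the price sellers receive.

q' = 460.175; buyers pay £47.95; sellers receive £84.95

Pre-subsidy: 628 - 3.5p = -92 + 6.5p gives p* = 72, q* = 376.
With the subsidy, sellers receive ps = pb + 37 for each unit, where pb is the price buyers pay.
Supply in terms of pb becomes qs = -92 + 6.5(pb + 37) = 148.5 + 6.5pb. Setting this equal to demand: 628 - 3.5pb = 148.5 + 6.5pb, so pb = 47.95.
Sellers receive ps = 47.95 + 37 = 84.95; q' = 628 − 3.5·47.95 = 460.175.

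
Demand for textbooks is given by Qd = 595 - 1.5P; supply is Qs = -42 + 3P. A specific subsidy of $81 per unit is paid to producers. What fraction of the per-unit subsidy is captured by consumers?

Pre-subsidy: 595 - 1.5P = -42 + 3P gives P* = 1274/9, Q* = 1148/3.
With the subsidy, sellers receive Ps = Pb + 81 for each unit, where Pb is the price buyers pay.
Supply in terms of Pb becomes Qs = -42 + 3(Pb + 81) = 201 + 3Pb. Setting this equal to demand: 595 - 1.5Pb = 201 + 3Pb, so Pb = 788/9.
Sellers receive Ps = 788/9 + 81 = 1517/9; Q' = 595 − 1.5·(788/9) = 1391/3.
Buyers' price falls by P* − Pb = 1274/9 − 788/9 = 54; sellers' price rises by Ps − P* = 1517/9 − 1274/9 = 27.
So consumers capture 54/81 = 2/3 of each unit of subsidy.

Consumer share = 2/3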